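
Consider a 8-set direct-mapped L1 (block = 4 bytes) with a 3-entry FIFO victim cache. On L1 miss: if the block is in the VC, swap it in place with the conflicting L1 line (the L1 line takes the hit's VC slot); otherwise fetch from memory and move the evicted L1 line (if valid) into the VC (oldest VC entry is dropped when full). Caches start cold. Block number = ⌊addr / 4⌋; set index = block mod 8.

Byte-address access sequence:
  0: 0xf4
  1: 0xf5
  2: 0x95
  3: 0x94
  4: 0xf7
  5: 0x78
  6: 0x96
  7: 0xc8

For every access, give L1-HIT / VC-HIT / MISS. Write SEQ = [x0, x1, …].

SEQ = [MISS, L1-HIT, MISS, L1-HIT, VC-HIT, MISS, VC-HIT, MISS]

0: 0xf4 (blk 61, set 5) → MISS  vc=[]
1: 0xf5 (blk 61, set 5) → L1-HIT  vc=[]
2: 0x95 (blk 37, set 5) → MISS  vc=[61]
3: 0x94 (blk 37, set 5) → L1-HIT  vc=[61]
4: 0xf7 (blk 61, set 5) → VC-HIT  vc=[37]
5: 0x78 (blk 30, set 6) → MISS  vc=[37]
6: 0x96 (blk 37, set 5) → VC-HIT  vc=[61]
7: 0xc8 (blk 50, set 2) → MISS  vc=[61]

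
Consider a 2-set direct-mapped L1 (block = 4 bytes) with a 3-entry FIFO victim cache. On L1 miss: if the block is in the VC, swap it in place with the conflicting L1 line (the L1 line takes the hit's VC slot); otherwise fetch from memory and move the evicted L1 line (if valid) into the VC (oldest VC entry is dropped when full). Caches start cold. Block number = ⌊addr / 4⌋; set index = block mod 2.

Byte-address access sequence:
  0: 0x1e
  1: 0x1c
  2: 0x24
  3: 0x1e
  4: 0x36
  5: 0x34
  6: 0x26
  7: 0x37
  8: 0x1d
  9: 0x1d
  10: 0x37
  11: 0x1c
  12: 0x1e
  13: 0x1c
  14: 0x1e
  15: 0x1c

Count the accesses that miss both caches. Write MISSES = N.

MISSES = 3

#0 0x1e→b7/s1 MISS; vc=[]
#1 0x1c→b7/s1 L1-HIT; vc=[]
#2 0x24→b9/s1 MISS; vc=[7]
#3 0x1e→b7/s1 VC-HIT; vc=[9]
#4 0x36→b13/s1 MISS; vc=[9,7]
#5 0x34→b13/s1 L1-HIT; vc=[9,7]
#6 0x26→b9/s1 VC-HIT; vc=[13,7]
#7 0x37→b13/s1 VC-HIT; vc=[9,7]
#8 0x1d→b7/s1 VC-HIT; vc=[9,13]
#9 0x1d→b7/s1 L1-HIT; vc=[9,13]
#10 0x37→b13/s1 VC-HIT; vc=[9,7]
#11 0x1c→b7/s1 VC-HIT; vc=[9,13]
#12 0x1e→b7/s1 L1-HIT; vc=[9,13]
#13 0x1c→b7/s1 L1-HIT; vc=[9,13]
#14 0x1e→b7/s1 L1-HIT; vc=[9,13]
#15 0x1c→b7/s1 L1-HIT; vc=[9,13]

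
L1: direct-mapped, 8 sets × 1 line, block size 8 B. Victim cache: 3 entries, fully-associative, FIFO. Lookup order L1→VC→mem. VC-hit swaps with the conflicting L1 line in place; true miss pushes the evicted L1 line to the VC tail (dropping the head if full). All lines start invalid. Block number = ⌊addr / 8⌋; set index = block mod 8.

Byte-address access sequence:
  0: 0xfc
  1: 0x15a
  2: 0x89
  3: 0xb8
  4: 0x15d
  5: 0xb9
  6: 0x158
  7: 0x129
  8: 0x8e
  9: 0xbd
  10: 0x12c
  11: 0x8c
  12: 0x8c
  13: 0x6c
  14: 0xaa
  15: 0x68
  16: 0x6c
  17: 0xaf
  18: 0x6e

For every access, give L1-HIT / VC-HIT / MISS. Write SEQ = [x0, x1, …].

SEQ = [MISS, MISS, MISS, MISS, L1-HIT, L1-HIT, L1-HIT, MISS, L1-HIT, L1-HIT, L1-HIT, L1-HIT, L1-HIT, MISS, MISS, VC-HIT, L1-HIT, VC-HIT, VC-HIT]

#0 0xfc→b31/s7 MISS; vc=[]
#1 0x15a→b43/s3 MISS; vc=[]
#2 0x89→b17/s1 MISS; vc=[]
#3 0xb8→b23/s7 MISS; vc=[31]
#4 0x15d→b43/s3 L1-HIT; vc=[31]
#5 0xb9→b23/s7 L1-HIT; vc=[31]
#6 0x158→b43/s3 L1-HIT; vc=[31]
#7 0x129→b37/s5 MISS; vc=[31]
#8 0x8e→b17/s1 L1-HIT; vc=[31]
#9 0xbd→b23/s7 L1-HIT; vc=[31]
#10 0x12c→b37/s5 L1-HIT; vc=[31]
#11 0x8c→b17/s1 L1-HIT; vc=[31]
#12 0x8c→b17/s1 L1-HIT; vc=[31]
#13 0x6c→b13/s5 MISS; vc=[31,37]
#14 0xaa→b21/s5 MISS; vc=[31,37,13]
#15 0x68→b13/s5 VC-HIT; vc=[31,37,21]
#16 0x6c→b13/s5 L1-HIT; vc=[31,37,21]
#17 0xaf→b21/s5 VC-HIT; vc=[31,37,13]
#18 0x6e→b13/s5 VC-HIT; vc=[31,37,21]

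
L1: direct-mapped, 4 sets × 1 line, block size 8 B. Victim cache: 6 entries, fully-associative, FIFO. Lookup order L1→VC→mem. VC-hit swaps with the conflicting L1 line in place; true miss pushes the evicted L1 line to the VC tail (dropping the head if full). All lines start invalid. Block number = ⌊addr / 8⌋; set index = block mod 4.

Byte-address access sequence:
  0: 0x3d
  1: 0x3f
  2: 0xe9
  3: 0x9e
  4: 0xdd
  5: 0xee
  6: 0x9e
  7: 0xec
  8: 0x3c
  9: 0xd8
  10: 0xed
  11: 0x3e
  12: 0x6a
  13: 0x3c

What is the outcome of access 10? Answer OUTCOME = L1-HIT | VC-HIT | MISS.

OUTCOME = L1-HIT

#0 0x3d→b7/s3 MISS; vc=[]
#1 0x3f→b7/s3 L1-HIT; vc=[]
#2 0xe9→b29/s1 MISS; vc=[]
#3 0x9e→b19/s3 MISS; vc=[7]
#4 0xdd→b27/s3 MISS; vc=[7,19]
#5 0xee→b29/s1 L1-HIT; vc=[7,19]
#6 0x9e→b19/s3 VC-HIT; vc=[7,27]
#7 0xec→b29/s1 L1-HIT; vc=[7,27]
#8 0x3c→b7/s3 VC-HIT; vc=[19,27]
#9 0xd8→b27/s3 VC-HIT; vc=[19,7]
#10 0xed→b29/s1 L1-HIT; vc=[19,7]
#11 0x3e→b7/s3 VC-HIT; vc=[19,27]
#12 0x6a→b13/s1 MISS; vc=[19,27,29]
#13 0x3c→b7/s3 L1-HIT; vc=[19,27,29]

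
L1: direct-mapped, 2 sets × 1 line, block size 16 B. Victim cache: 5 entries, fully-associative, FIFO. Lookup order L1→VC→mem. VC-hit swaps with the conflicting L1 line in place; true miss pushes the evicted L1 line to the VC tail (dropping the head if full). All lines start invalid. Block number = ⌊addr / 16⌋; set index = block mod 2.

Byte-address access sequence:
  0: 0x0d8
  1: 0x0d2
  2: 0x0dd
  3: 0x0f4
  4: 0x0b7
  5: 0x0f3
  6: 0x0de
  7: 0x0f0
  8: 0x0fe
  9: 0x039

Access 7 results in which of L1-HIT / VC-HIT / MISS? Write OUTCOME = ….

OUTCOME = VC-HIT

0: 0xd8 (blk 13, set 1) → MISS  vc=[]
1: 0xd2 (blk 13, set 1) → L1-HIT  vc=[]
2: 0xdd (blk 13, set 1) → L1-HIT  vc=[]
3: 0xf4 (blk 15, set 1) → MISS  vc=[13]
4: 0xb7 (blk 11, set 1) → MISS  vc=[13, 15]
5: 0xf3 (blk 15, set 1) → VC-HIT  vc=[13, 11]
6: 0xde (blk 13, set 1) → VC-HIT  vc=[15, 11]
7: 0xf0 (blk 15, set 1) → VC-HIT  vc=[13, 11]
8: 0xfe (blk 15, set 1) → L1-HIT  vc=[13, 11]
9: 0x39 (blk 3, set 1) → MISS  vc=[13, 11, 15]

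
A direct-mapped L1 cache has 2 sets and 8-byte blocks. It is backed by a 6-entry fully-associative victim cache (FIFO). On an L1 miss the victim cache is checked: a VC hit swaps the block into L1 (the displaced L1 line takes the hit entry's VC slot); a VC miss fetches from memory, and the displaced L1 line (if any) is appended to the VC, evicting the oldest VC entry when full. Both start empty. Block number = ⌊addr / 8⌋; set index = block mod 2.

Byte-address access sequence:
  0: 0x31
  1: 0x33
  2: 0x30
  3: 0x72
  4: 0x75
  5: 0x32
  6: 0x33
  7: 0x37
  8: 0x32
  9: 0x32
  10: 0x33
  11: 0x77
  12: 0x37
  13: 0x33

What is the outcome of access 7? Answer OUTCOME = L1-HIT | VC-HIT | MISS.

OUTCOME = L1-HIT

  [0] addr=0x31 blk=6 s=0: MISS | VC []
  [1] addr=0x33 blk=6 s=0: L1-HIT | VC []
  [2] addr=0x30 blk=6 s=0: L1-HIT | VC []
  [3] addr=0x72 blk=14 s=0: MISS | VC [6]
  [4] addr=0x75 blk=14 s=0: L1-HIT | VC [6]
  [5] addr=0x32 blk=6 s=0: VC-HIT | VC [14]
  [6] addr=0x33 blk=6 s=0: L1-HIT | VC [14]
  [7] addr=0x37 blk=6 s=0: L1-HIT | VC [14]
  [8] addr=0x32 blk=6 s=0: L1-HIT | VC [14]
  [9] addr=0x32 blk=6 s=0: L1-HIT | VC [14]
  [10] addr=0x33 blk=6 s=0: L1-HIT | VC [14]
  [11] addr=0x77 blk=14 s=0: VC-HIT | VC [6]
  [12] addr=0x37 blk=6 s=0: VC-HIT | VC [14]
  [13] addr=0x33 blk=6 s=0: L1-HIT | VC [14]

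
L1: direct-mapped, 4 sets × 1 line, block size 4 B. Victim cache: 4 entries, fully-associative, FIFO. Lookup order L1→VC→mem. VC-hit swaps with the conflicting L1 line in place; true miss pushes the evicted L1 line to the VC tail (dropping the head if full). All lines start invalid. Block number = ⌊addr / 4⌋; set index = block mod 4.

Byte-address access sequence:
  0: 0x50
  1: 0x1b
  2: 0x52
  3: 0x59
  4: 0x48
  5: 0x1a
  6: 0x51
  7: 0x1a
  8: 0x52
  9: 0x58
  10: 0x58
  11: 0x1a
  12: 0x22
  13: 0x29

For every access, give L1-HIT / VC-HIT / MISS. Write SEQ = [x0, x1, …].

SEQ = [MISS, MISS, L1-HIT, MISS, MISS, VC-HIT, L1-HIT, L1-HIT, L1-HIT, VC-HIT, L1-HIT, VC-HIT, MISS, MISS]

#0 0x50→b20/s0 MISS; vc=[]
#1 0x1b→b6/s2 MISS; vc=[]
#2 0x52→b20/s0 L1-HIT; vc=[]
#3 0x59→b22/s2 MISS; vc=[6]
#4 0x48→b18/s2 MISS; vc=[6,22]
#5 0x1a→b6/s2 VC-HIT; vc=[18,22]
#6 0x51→b20/s0 L1-HIT; vc=[18,22]
#7 0x1a→b6/s2 L1-HIT; vc=[18,22]
#8 0x52→b20/s0 L1-HIT; vc=[18,22]
#9 0x58→b22/s2 VC-HIT; vc=[18,6]
#10 0x58→b22/s2 L1-HIT; vc=[18,6]
#11 0x1a→b6/s2 VC-HIT; vc=[18,22]
#12 0x22→b8/s0 MISS; vc=[18,22,20]
#13 0x29→b10/s2 MISS; vc=[18,22,20,6]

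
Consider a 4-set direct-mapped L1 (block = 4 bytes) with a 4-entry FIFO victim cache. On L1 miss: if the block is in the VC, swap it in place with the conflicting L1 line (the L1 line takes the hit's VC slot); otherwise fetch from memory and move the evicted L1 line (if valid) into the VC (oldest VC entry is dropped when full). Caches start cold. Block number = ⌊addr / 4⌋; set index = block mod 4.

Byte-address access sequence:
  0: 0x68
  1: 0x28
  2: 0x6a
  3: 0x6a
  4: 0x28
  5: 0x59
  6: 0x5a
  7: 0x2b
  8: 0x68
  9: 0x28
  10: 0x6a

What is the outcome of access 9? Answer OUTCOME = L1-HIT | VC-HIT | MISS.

#0 0x68→b26/s2 MISS; vc=[]
#1 0x28→b10/s2 MISS; vc=[26]
#2 0x6a→b26/s2 VC-HIT; vc=[10]
#3 0x6a→b26/s2 L1-HIT; vc=[10]
#4 0x28→b10/s2 VC-HIT; vc=[26]
#5 0x59→b22/s2 MISS; vc=[26,10]
#6 0x5a→b22/s2 L1-HIT; vc=[26,10]
#7 0x2b→b10/s2 VC-HIT; vc=[26,22]
#8 0x68→b26/s2 VC-HIT; vc=[10,22]
#9 0x28→b10/s2 VC-HIT; vc=[26,22]
#10 0x6a→b26/s2 VC-HIT; vc=[10,22]

OUTCOME = VC-HIT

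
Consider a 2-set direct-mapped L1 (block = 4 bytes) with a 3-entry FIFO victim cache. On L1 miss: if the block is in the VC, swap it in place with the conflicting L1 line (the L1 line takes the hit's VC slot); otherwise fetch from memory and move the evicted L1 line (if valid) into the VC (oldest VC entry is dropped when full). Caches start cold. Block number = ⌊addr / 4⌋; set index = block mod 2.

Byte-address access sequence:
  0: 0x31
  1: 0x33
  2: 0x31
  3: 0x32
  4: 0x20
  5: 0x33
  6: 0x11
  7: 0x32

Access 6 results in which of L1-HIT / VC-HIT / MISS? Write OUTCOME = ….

OUTCOME = MISS

0: 0x31 (blk 12, set 0) → MISS  vc=[]
1: 0x33 (blk 12, set 0) → L1-HIT  vc=[]
2: 0x31 (blk 12, set 0) → L1-HIT  vc=[]
3: 0x32 (blk 12, set 0) → L1-HIT  vc=[]
4: 0x20 (blk 8, set 0) → MISS  vc=[12]
5: 0x33 (blk 12, set 0) → VC-HIT  vc=[8]
6: 0x11 (blk 4, set 0) → MISS  vc=[8, 12]
7: 0x32 (blk 12, set 0) → VC-HIT  vc=[8, 4]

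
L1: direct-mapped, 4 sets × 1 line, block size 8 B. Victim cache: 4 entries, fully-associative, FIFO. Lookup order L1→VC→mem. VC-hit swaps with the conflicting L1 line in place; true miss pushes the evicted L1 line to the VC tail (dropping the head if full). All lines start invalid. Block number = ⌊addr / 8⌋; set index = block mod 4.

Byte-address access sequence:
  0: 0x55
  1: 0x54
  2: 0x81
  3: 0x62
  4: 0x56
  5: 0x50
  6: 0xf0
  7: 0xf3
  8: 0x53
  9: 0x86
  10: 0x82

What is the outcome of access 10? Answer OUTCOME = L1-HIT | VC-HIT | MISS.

0: 0x55 (blk 10, set 2) → MISS  vc=[]
1: 0x54 (blk 10, set 2) → L1-HIT  vc=[]
2: 0x81 (blk 16, set 0) → MISS  vc=[]
3: 0x62 (blk 12, set 0) → MISS  vc=[16]
4: 0x56 (blk 10, set 2) → L1-HIT  vc=[16]
5: 0x50 (blk 10, set 2) → L1-HIT  vc=[16]
6: 0xf0 (blk 30, set 2) → MISS  vc=[16, 10]
7: 0xf3 (blk 30, set 2) → L1-HIT  vc=[16, 10]
8: 0x53 (blk 10, set 2) → VC-HIT  vc=[16, 30]
9: 0x86 (blk 16, set 0) → VC-HIT  vc=[12, 30]
10: 0x82 (blk 16, set 0) → L1-HIT  vc=[12, 30]

OUTCOME = L1-HIT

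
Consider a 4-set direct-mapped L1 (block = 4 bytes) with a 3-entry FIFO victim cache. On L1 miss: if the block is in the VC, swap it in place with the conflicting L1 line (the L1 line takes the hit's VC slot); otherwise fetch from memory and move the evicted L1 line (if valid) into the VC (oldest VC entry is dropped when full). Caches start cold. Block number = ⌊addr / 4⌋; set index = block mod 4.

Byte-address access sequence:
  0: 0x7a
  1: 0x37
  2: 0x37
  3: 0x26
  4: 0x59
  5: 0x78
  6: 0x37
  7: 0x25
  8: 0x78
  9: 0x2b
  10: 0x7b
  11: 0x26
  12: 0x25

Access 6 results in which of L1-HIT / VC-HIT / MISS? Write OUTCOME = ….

OUTCOME = VC-HIT

#0 0x7a→b30/s2 MISS; vc=[]
#1 0x37→b13/s1 MISS; vc=[]
#2 0x37→b13/s1 L1-HIT; vc=[]
#3 0x26→b9/s1 MISS; vc=[13]
#4 0x59→b22/s2 MISS; vc=[13,30]
#5 0x78→b30/s2 VC-HIT; vc=[13,22]
#6 0x37→b13/s1 VC-HIT; vc=[9,22]
#7 0x25→b9/s1 VC-HIT; vc=[13,22]
#8 0x78→b30/s2 L1-HIT; vc=[13,22]
#9 0x2b→b10/s2 MISS; vc=[13,22,30]
#10 0x7b→b30/s2 VC-HIT; vc=[13,22,10]
#11 0x26→b9/s1 L1-HIT; vc=[13,22,10]
#12 0x25→b9/s1 L1-HIT; vc=[13,22,10]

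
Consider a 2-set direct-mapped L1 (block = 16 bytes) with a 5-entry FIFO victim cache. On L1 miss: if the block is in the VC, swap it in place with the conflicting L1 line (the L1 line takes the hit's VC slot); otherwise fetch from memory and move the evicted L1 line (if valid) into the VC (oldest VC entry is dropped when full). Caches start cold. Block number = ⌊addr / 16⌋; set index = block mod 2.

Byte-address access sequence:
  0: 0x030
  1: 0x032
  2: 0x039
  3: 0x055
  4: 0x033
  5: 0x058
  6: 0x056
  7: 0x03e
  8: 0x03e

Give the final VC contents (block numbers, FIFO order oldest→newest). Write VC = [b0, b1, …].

0: 0x30 (blk 3, set 1) → MISS  vc=[]
1: 0x32 (blk 3, set 1) → L1-HIT  vc=[]
2: 0x39 (blk 3, set 1) → L1-HIT  vc=[]
3: 0x55 (blk 5, set 1) → MISS  vc=[3]
4: 0x33 (blk 3, set 1) → VC-HIT  vc=[5]
5: 0x58 (blk 5, set 1) → VC-HIT  vc=[3]
6: 0x56 (blk 5, set 1) → L1-HIT  vc=[3]
7: 0x3e (blk 3, set 1) → VC-HIT  vc=[5]
8: 0x3e (blk 3, set 1) → L1-HIT  vc=[5]

VC = [5]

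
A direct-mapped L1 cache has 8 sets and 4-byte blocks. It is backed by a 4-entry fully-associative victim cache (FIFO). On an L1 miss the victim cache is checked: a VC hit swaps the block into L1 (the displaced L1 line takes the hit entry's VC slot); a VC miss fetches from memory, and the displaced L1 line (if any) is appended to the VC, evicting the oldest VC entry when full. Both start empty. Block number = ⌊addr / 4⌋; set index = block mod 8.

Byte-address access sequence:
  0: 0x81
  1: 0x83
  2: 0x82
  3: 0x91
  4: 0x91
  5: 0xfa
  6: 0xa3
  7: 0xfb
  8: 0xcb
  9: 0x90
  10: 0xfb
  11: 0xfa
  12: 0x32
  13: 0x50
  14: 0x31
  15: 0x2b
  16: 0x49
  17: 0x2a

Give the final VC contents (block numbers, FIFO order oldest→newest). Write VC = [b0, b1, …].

VC = [36, 20, 50, 18]

  [0] addr=0x81 blk=32 s=0: MISS | VC []
  [1] addr=0x83 blk=32 s=0: L1-HIT | VC []
  [2] addr=0x82 blk=32 s=0: L1-HIT | VC []
  [3] addr=0x91 blk=36 s=4: MISS | VC []
  [4] addr=0x91 blk=36 s=4: L1-HIT | VC []
  [5] addr=0xfa blk=62 s=6: MISS | VC []
  [6] addr=0xa3 blk=40 s=0: MISS | VC [32]
  [7] addr=0xfb blk=62 s=6: L1-HIT | VC [32]
  [8] addr=0xcb blk=50 s=2: MISS | VC [32]
  [9] addr=0x90 blk=36 s=4: L1-HIT | VC [32]
  [10] addr=0xfb blk=62 s=6: L1-HIT | VC [32]
  [11] addr=0xfa blk=62 s=6: L1-HIT | VC [32]
  [12] addr=0x32 blk=12 s=4: MISS | VC [32, 36]
  [13] addr=0x50 blk=20 s=4: MISS | VC [32, 36, 12]
  [14] addr=0x31 blk=12 s=4: VC-HIT | VC [32, 36, 20]
  [15] addr=0x2b blk=10 s=2: MISS | VC [32, 36, 20, 50]
  [16] addr=0x49 blk=18 s=2: MISS | VC [36, 20, 50, 10]
  [17] addr=0x2a blk=10 s=2: VC-HIT | VC [36, 20, 50, 18]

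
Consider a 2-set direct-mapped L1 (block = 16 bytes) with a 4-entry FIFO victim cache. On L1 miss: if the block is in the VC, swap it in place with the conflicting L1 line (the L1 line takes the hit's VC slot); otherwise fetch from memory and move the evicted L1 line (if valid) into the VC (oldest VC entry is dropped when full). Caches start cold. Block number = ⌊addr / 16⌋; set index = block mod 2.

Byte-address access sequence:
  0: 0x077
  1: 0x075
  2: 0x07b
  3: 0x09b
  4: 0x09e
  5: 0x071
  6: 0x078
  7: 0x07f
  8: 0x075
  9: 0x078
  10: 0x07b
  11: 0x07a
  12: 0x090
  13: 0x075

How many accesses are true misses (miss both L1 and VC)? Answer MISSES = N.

0: 0x77 (blk 7, set 1) → MISS  vc=[]
1: 0x75 (blk 7, set 1) → L1-HIT  vc=[]
2: 0x7b (blk 7, set 1) → L1-HIT  vc=[]
3: 0x9b (blk 9, set 1) → MISS  vc=[7]
4: 0x9e (blk 9, set 1) → L1-HIT  vc=[7]
5: 0x71 (blk 7, set 1) → VC-HIT  vc=[9]
6: 0x78 (blk 7, set 1) → L1-HIT  vc=[9]
7: 0x7f (blk 7, set 1) → L1-HIT  vc=[9]
8: 0x75 (blk 7, set 1) → L1-HIT  vc=[9]
9: 0x78 (blk 7, set 1) → L1-HIT  vc=[9]
10: 0x7b (blk 7, set 1) → L1-HIT  vc=[9]
11: 0x7a (blk 7, set 1) → L1-HIT  vc=[9]
12: 0x90 (blk 9, set 1) → VC-HIT  vc=[7]
13: 0x75 (blk 7, set 1) → VC-HIT  vc=[9]

MISSES = 2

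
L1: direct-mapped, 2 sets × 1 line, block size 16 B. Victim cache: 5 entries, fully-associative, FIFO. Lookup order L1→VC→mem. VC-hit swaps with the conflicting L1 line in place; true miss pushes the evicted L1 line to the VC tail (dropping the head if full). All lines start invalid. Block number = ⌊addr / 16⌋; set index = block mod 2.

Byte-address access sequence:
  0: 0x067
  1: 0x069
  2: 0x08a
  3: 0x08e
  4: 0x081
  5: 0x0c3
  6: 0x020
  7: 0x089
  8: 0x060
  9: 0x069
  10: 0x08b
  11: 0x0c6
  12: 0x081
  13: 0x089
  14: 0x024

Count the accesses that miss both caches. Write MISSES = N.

0: 0x67 (blk 6, set 0) → MISS  vc=[]
1: 0x69 (blk 6, set 0) → L1-HIT  vc=[]
2: 0x8a (blk 8, set 0) → MISS  vc=[6]
3: 0x8e (blk 8, set 0) → L1-HIT  vc=[6]
4: 0x81 (blk 8, set 0) → L1-HIT  vc=[6]
5: 0xc3 (blk 12, set 0) → MISS  vc=[6, 8]
6: 0x20 (blk 2, set 0) → MISS  vc=[6, 8, 12]
7: 0x89 (blk 8, set 0) → VC-HIT  vc=[6, 2, 12]
8: 0x60 (blk 6, set 0) → VC-HIT  vc=[8, 2, 12]
9: 0x69 (blk 6, set 0) → L1-HIT  vc=[8, 2, 12]
10: 0x8b (blk 8, set 0) → VC-HIT  vc=[6, 2, 12]
11: 0xc6 (blk 12, set 0) → VC-HIT  vc=[6, 2, 8]
12: 0x81 (blk 8, set 0) → VC-HIT  vc=[6, 2, 12]
13: 0x89 (blk 8, set 0) → L1-HIT  vc=[6, 2, 12]
14: 0x24 (blk 2, set 0) → VC-HIT  vc=[6, 8, 12]

MISSES = 4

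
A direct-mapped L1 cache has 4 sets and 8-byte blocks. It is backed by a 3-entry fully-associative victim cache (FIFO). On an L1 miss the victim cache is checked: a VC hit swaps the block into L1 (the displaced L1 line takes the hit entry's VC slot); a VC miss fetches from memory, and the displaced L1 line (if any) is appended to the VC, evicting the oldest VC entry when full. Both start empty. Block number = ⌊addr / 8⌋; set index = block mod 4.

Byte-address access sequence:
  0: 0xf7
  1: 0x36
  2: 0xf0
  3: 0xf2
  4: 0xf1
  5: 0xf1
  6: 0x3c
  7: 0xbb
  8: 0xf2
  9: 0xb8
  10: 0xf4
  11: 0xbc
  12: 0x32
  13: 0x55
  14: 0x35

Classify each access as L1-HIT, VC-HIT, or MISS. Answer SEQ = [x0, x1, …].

SEQ = [MISS, MISS, VC-HIT, L1-HIT, L1-HIT, L1-HIT, MISS, MISS, L1-HIT, L1-HIT, L1-HIT, L1-HIT, VC-HIT, MISS, VC-HIT]

#0 0xf7→b30/s2 MISS; vc=[]
#1 0x36→b6/s2 MISS; vc=[30]
#2 0xf0→b30/s2 VC-HIT; vc=[6]
#3 0xf2→b30/s2 L1-HIT; vc=[6]
#4 0xf1→b30/s2 L1-HIT; vc=[6]
#5 0xf1→b30/s2 L1-HIT; vc=[6]
#6 0x3c→b7/s3 MISS; vc=[6]
#7 0xbb→b23/s3 MISS; vc=[6,7]
#8 0xf2→b30/s2 L1-HIT; vc=[6,7]
#9 0xb8→b23/s3 L1-HIT; vc=[6,7]
#10 0xf4→b30/s2 L1-HIT; vc=[6,7]
#11 0xbc→b23/s3 L1-HIT; vc=[6,7]
#12 0x32→b6/s2 VC-HIT; vc=[30,7]
#13 0x55→b10/s2 MISS; vc=[30,7,6]
#14 0x35→b6/s2 VC-HIT; vc=[30,7,10]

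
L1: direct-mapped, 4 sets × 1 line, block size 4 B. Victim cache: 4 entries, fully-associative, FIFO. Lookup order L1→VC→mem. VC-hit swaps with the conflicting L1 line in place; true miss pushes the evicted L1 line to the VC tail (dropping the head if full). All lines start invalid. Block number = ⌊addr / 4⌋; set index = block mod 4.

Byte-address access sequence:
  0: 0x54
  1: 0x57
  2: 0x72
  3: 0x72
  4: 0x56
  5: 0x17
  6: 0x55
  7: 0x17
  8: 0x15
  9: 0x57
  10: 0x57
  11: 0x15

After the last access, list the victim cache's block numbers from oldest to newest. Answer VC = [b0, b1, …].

VC = [21]

#0 0x54→b21/s1 MISS; vc=[]
#1 0x57→b21/s1 L1-HIT; vc=[]
#2 0x72→b28/s0 MISS; vc=[]
#3 0x72→b28/s0 L1-HIT; vc=[]
#4 0x56→b21/s1 L1-HIT; vc=[]
#5 0x17→b5/s1 MISS; vc=[21]
#6 0x55→b21/s1 VC-HIT; vc=[5]
#7 0x17→b5/s1 VC-HIT; vc=[21]
#8 0x15→b5/s1 L1-HIT; vc=[21]
#9 0x57→b21/s1 VC-HIT; vc=[5]
#10 0x57→b21/s1 L1-HIT; vc=[5]
#11 0x15→b5/s1 VC-HIT; vc=[21]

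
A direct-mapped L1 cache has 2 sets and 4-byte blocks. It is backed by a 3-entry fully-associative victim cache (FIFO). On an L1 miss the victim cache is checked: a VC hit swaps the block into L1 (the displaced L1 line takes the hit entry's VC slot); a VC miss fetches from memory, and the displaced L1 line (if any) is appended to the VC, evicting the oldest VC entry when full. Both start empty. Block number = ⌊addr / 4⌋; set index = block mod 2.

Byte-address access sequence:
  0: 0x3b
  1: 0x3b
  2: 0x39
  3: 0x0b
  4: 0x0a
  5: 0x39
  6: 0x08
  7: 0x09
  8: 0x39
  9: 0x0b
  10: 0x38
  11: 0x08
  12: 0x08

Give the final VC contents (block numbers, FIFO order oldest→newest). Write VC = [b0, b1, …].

VC = [14]

  [0] addr=0x3b blk=14 s=0: MISS | VC []
  [1] addr=0x3b blk=14 s=0: L1-HIT | VC []
  [2] addr=0x39 blk=14 s=0: L1-HIT | VC []
  [3] addr=0xb blk=2 s=0: MISS | VC [14]
  [4] addr=0xa blk=2 s=0: L1-HIT | VC [14]
  [5] addr=0x39 blk=14 s=0: VC-HIT | VC [2]
  [6] addr=0x8 blk=2 s=0: VC-HIT | VC [14]
  [7] addr=0x9 blk=2 s=0: L1-HIT | VC [14]
  [8] addr=0x39 blk=14 s=0: VC-HIT | VC [2]
  [9] addr=0xb blk=2 s=0: VC-HIT | VC [14]
  [10] addr=0x38 blk=14 s=0: VC-HIT | VC [2]
  [11] addr=0x8 blk=2 s=0: VC-HIT | VC [14]
  [12] addr=0x8 blk=2 s=0: L1-HIT | VC [14]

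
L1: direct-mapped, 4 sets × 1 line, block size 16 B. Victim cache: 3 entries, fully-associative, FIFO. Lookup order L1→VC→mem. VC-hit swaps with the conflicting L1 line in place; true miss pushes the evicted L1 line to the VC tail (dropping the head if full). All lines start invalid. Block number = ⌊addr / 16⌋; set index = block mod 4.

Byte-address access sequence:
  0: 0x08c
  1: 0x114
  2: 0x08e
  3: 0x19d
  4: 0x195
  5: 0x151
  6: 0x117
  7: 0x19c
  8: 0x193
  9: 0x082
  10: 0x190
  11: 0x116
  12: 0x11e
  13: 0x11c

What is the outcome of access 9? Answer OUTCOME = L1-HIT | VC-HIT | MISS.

OUTCOME = L1-HIT

#0 0x8c→b8/s0 MISS; vc=[]
#1 0x114→b17/s1 MISS; vc=[]
#2 0x8e→b8/s0 L1-HIT; vc=[]
#3 0x19d→b25/s1 MISS; vc=[17]
#4 0x195→b25/s1 L1-HIT; vc=[17]
#5 0x151→b21/s1 MISS; vc=[17,25]
#6 0x117→b17/s1 VC-HIT; vc=[21,25]
#7 0x19c→b25/s1 VC-HIT; vc=[21,17]
#8 0x193→b25/s1 L1-HIT; vc=[21,17]
#9 0x82→b8/s0 L1-HIT; vc=[21,17]
#10 0x190→b25/s1 L1-HIT; vc=[21,17]
#11 0x116→b17/s1 VC-HIT; vc=[21,25]
#12 0x11e→b17/s1 L1-HIT; vc=[21,25]
#13 0x11c→b17/s1 L1-HIT; vc=[21,25]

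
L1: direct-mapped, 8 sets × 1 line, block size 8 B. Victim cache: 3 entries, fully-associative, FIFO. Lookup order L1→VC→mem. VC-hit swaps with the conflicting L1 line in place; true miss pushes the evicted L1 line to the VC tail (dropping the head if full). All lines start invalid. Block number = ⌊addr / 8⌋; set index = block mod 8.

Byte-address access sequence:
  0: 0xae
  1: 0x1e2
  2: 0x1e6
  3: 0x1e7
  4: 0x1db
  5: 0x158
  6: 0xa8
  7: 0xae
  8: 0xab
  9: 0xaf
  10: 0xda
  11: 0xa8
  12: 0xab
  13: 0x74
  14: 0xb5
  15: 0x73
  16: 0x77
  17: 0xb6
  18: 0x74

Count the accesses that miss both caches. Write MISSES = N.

MISSES = 7

  [0] addr=0xae blk=21 s=5: MISS | VC []
  [1] addr=0x1e2 blk=60 s=4: MISS | VC []
  [2] addr=0x1e6 blk=60 s=4: L1-HIT | VC []
  [3] addr=0x1e7 blk=60 s=4: L1-HIT | VC []
  [4] addr=0x1db blk=59 s=3: MISS | VC []
  [5] addr=0x158 blk=43 s=3: MISS | VC [59]
  [6] addr=0xa8 blk=21 s=5: L1-HIT | VC [59]
  [7] addr=0xae blk=21 s=5: L1-HIT | VC [59]
  [8] addr=0xab blk=21 s=5: L1-HIT | VC [59]
  [9] addr=0xaf blk=21 s=5: L1-HIT | VC [59]
  [10] addr=0xda blk=27 s=3: MISS | VC [59, 43]
  [11] addr=0xa8 blk=21 s=5: L1-HIT | VC [59, 43]
  [12] addr=0xab blk=21 s=5: L1-HIT | VC [59, 43]
  [13] addr=0x74 blk=14 s=6: MISS | VC [59, 43]
  [14] addr=0xb5 blk=22 s=6: MISS | VC [59, 43, 14]
  [15] addr=0x73 blk=14 s=6: VC-HIT | VC [59, 43, 22]
  [16] addr=0x77 blk=14 s=6: L1-HIT | VC [59, 43, 22]
  [17] addr=0xb6 blk=22 s=6: VC-HIT | VC [59, 43, 14]
  [18] addr=0x74 blk=14 s=6: VC-HIT | VC [59, 43, 22]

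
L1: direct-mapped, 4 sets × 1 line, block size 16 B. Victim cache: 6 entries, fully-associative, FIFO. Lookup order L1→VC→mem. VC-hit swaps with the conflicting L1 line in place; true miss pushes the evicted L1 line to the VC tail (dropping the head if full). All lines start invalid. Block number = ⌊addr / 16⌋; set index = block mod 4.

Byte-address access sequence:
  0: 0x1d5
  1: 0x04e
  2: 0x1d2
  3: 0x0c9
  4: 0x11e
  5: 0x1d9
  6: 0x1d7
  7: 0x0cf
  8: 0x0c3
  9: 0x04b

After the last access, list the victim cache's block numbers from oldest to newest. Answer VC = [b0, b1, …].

  [0] addr=0x1d5 blk=29 s=1: MISS | VC []
  [1] addr=0x4e blk=4 s=0: MISS | VC []
  [2] addr=0x1d2 blk=29 s=1: L1-HIT | VC []
  [3] addr=0xc9 blk=12 s=0: MISS | VC [4]
  [4] addr=0x11e blk=17 s=1: MISS | VC [4, 29]
  [5] addr=0x1d9 blk=29 s=1: VC-HIT | VC [4, 17]
  [6] addr=0x1d7 blk=29 s=1: L1-HIT | VC [4, 17]
  [7] addr=0xcf blk=12 s=0: L1-HIT | VC [4, 17]
  [8] addr=0xc3 blk=12 s=0: L1-HIT | VC [4, 17]
  [9] addr=0x4b blk=4 s=0: VC-HIT | VC [12, 17]

VC = [12, 17]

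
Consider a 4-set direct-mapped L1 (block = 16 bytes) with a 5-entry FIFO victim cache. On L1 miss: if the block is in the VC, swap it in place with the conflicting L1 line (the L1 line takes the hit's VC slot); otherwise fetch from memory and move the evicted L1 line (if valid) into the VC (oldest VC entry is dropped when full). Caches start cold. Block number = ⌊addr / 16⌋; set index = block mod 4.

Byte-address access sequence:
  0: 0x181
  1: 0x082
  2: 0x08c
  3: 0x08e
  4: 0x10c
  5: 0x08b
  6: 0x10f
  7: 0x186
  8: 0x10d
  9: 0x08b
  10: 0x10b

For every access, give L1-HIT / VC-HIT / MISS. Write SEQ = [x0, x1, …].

SEQ = [MISS, MISS, L1-HIT, L1-HIT, MISS, VC-HIT, VC-HIT, VC-HIT, VC-HIT, VC-HIT, VC-HIT]

0: 0x181 (blk 24, set 0) → MISS  vc=[]
1: 0x82 (blk 8, set 0) → MISS  vc=[24]
2: 0x8c (blk 8, set 0) → L1-HIT  vc=[24]
3: 0x8e (blk 8, set 0) → L1-HIT  vc=[24]
4: 0x10c (blk 16, set 0) → MISS  vc=[24, 8]
5: 0x8b (blk 8, set 0) → VC-HIT  vc=[24, 16]
6: 0x10f (blk 16, set 0) → VC-HIT  vc=[24, 8]
7: 0x186 (blk 24, set 0) → VC-HIT  vc=[16, 8]
8: 0x10d (blk 16, set 0) → VC-HIT  vc=[24, 8]
9: 0x8b (blk 8, set 0) → VC-HIT  vc=[24, 16]
10: 0x10b (blk 16, set 0) → VC-HIT  vc=[24, 8]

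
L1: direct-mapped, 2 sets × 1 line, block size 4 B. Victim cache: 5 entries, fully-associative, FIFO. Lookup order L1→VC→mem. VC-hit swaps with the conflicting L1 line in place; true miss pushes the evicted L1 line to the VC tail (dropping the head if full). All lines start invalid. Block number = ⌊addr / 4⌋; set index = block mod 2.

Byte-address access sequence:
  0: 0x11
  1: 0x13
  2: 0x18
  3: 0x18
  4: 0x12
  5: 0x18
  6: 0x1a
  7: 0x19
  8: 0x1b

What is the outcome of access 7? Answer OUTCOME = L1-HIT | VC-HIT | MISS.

#0 0x11→b4/s0 MISS; vc=[]
#1 0x13→b4/s0 L1-HIT; vc=[]
#2 0x18→b6/s0 MISS; vc=[4]
#3 0x18→b6/s0 L1-HIT; vc=[4]
#4 0x12→b4/s0 VC-HIT; vc=[6]
#5 0x18→b6/s0 VC-HIT; vc=[4]
#6 0x1a→b6/s0 L1-HIT; vc=[4]
#7 0x19→b6/s0 L1-HIT; vc=[4]
#8 0x1b→b6/s0 L1-HIT; vc=[4]

OUTCOME = L1-HIT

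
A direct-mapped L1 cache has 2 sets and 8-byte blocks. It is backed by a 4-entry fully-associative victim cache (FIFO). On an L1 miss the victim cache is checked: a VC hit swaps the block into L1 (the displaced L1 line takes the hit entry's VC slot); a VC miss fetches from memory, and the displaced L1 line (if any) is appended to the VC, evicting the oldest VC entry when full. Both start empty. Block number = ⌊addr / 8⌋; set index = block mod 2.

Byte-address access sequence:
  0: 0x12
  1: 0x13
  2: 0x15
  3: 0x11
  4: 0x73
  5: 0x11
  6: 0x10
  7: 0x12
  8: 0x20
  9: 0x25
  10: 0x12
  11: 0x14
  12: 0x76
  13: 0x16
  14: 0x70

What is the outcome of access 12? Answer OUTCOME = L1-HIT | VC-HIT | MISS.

OUTCOME = VC-HIT

  [0] addr=0x12 blk=2 s=0: MISS | VC []
  [1] addr=0x13 blk=2 s=0: L1-HIT | VC []
  [2] addr=0x15 blk=2 s=0: L1-HIT | VC []
  [3] addr=0x11 blk=2 s=0: L1-HIT | VC []
  [4] addr=0x73 blk=14 s=0: MISS | VC [2]
  [5] addr=0x11 blk=2 s=0: VC-HIT | VC [14]
  [6] addr=0x10 blk=2 s=0: L1-HIT | VC [14]
  [7] addr=0x12 blk=2 s=0: L1-HIT | VC [14]
  [8] addr=0x20 blk=4 s=0: MISS | VC [14, 2]
  [9] addr=0x25 blk=4 s=0: L1-HIT | VC [14, 2]
  [10] addr=0x12 blk=2 s=0: VC-HIT | VC [14, 4]
  [11] addr=0x14 blk=2 s=0: L1-HIT | VC [14, 4]
  [12] addr=0x76 blk=14 s=0: VC-HIT | VC [2, 4]
  [13] addr=0x16 blk=2 s=0: VC-HIT | VC [14, 4]
  [14] addr=0x70 blk=14 s=0: VC-HIT | VC [2, 4]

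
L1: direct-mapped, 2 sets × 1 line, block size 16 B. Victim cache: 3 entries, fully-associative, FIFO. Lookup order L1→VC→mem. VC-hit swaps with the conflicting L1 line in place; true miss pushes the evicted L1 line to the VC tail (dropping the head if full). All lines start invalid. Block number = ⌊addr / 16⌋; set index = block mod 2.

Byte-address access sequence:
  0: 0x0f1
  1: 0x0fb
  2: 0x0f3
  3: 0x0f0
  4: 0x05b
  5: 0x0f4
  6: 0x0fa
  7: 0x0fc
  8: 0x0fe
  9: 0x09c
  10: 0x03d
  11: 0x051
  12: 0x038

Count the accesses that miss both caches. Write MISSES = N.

MISSES = 4

0: 0xf1 (blk 15, set 1) → MISS  vc=[]
1: 0xfb (blk 15, set 1) → L1-HIT  vc=[]
2: 0xf3 (blk 15, set 1) → L1-HIT  vc=[]
3: 0xf0 (blk 15, set 1) → L1-HIT  vc=[]
4: 0x5b (blk 5, set 1) → MISS  vc=[15]
5: 0xf4 (blk 15, set 1) → VC-HIT  vc=[5]
6: 0xfa (blk 15, set 1) → L1-HIT  vc=[5]
7: 0xfc (blk 15, set 1) → L1-HIT  vc=[5]
8: 0xfe (blk 15, set 1) → L1-HIT  vc=[5]
9: 0x9c (blk 9, set 1) → MISS  vc=[5, 15]
10: 0x3d (blk 3, set 1) → MISS  vc=[5, 15, 9]
11: 0x51 (blk 5, set 1) → VC-HIT  vc=[3, 15, 9]
12: 0x38 (blk 3, set 1) → VC-HIT  vc=[5, 15, 9]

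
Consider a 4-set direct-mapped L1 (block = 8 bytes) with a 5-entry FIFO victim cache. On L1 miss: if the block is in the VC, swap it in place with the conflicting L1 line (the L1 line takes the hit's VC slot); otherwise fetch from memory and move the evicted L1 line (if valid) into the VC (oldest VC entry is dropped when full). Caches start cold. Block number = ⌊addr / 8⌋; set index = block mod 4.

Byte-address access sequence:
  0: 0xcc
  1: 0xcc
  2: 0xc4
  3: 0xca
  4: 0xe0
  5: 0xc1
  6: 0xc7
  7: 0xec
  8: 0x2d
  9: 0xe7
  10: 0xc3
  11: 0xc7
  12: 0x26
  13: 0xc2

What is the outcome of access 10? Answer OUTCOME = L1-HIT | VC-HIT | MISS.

OUTCOME = VC-HIT

  [0] addr=0xcc blk=25 s=1: MISS | VC []
  [1] addr=0xcc blk=25 s=1: L1-HIT | VC []
  [2] addr=0xc4 blk=24 s=0: MISS | VC []
  [3] addr=0xca blk=25 s=1: L1-HIT | VC []
  [4] addr=0xe0 blk=28 s=0: MISS | VC [24]
  [5] addr=0xc1 blk=24 s=0: VC-HIT | VC [28]
  [6] addr=0xc7 blk=24 s=0: L1-HIT | VC [28]
  [7] addr=0xec blk=29 s=1: MISS | VC [28, 25]
  [8] addr=0x2d blk=5 s=1: MISS | VC [28, 25, 29]
  [9] addr=0xe7 blk=28 s=0: VC-HIT | VC [24, 25, 29]
  [10] addr=0xc3 blk=24 s=0: VC-HIT | VC [28, 25, 29]
  [11] addr=0xc7 blk=24 s=0: L1-HIT | VC [28, 25, 29]
  [12] addr=0x26 blk=4 s=0: MISS | VC [28, 25, 29, 24]
  [13] addr=0xc2 blk=24 s=0: VC-HIT | VC [28, 25, 29, 4]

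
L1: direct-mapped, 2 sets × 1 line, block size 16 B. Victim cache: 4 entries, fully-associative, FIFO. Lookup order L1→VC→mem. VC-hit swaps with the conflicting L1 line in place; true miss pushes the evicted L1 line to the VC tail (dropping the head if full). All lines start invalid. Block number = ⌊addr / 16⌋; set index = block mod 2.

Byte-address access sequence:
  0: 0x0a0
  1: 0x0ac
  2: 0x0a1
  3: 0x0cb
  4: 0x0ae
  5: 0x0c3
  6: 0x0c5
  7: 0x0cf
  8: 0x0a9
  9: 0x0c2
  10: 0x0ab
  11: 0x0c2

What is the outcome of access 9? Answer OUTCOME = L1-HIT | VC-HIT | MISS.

OUTCOME = VC-HIT

  [0] addr=0xa0 blk=10 s=0: MISS | VC []
  [1] addr=0xac blk=10 s=0: L1-HIT | VC []
  [2] addr=0xa1 blk=10 s=0: L1-HIT | VC []
  [3] addr=0xcb blk=12 s=0: MISS | VC [10]
  [4] addr=0xae blk=10 s=0: VC-HIT | VC [12]
  [5] addr=0xc3 blk=12 s=0: VC-HIT | VC [10]
  [6] addr=0xc5 blk=12 s=0: L1-HIT | VC [10]
  [7] addr=0xcf blk=12 s=0: L1-HIT | VC [10]
  [8] addr=0xa9 blk=10 s=0: VC-HIT | VC [12]
  [9] addr=0xc2 blk=12 s=0: VC-HIT | VC [10]
  [10] addr=0xab blk=10 s=0: VC-HIT | VC [12]
  [11] addr=0xc2 blk=12 s=0: VC-HIT | VC [10]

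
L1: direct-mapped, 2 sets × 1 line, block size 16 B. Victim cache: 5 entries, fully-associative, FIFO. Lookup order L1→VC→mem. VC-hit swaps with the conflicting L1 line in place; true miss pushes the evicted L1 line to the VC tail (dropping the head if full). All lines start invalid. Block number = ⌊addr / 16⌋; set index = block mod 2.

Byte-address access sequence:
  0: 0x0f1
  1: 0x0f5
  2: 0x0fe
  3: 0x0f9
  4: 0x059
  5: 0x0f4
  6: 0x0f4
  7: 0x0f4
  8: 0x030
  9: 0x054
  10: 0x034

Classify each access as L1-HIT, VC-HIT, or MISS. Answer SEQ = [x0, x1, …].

SEQ = [MISS, L1-HIT, L1-HIT, L1-HIT, MISS, VC-HIT, L1-HIT, L1-HIT, MISS, VC-HIT, VC-HIT]

#0 0xf1→b15/s1 MISS; vc=[]
#1 0xf5→b15/s1 L1-HIT; vc=[]
#2 0xfe→b15/s1 L1-HIT; vc=[]
#3 0xf9→b15/s1 L1-HIT; vc=[]
#4 0x59→b5/s1 MISS; vc=[15]
#5 0xf4→b15/s1 VC-HIT; vc=[5]
#6 0xf4→b15/s1 L1-HIT; vc=[5]
#7 0xf4→b15/s1 L1-HIT; vc=[5]
#8 0x30→b3/s1 MISS; vc=[5,15]
#9 0x54→b5/s1 VC-HIT; vc=[3,15]
#10 0x34→b3/s1 VC-HIT; vc=[5,15]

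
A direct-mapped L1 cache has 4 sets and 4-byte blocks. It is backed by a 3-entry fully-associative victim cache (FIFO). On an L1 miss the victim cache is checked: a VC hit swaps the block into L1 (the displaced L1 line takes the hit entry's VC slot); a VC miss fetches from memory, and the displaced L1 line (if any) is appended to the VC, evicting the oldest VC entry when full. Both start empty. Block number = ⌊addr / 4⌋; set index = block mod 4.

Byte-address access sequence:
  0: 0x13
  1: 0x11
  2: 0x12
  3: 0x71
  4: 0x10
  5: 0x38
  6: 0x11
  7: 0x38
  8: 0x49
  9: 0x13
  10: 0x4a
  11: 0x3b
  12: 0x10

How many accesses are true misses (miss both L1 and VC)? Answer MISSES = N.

MISSES = 4

#0 0x13→b4/s0 MISS; vc=[]
#1 0x11→b4/s0 L1-HIT; vc=[]
#2 0x12→b4/s0 L1-HIT; vc=[]
#3 0x71→b28/s0 MISS; vc=[4]
#4 0x10→b4/s0 VC-HIT; vc=[28]
#5 0x38→b14/s2 MISS; vc=[28]
#6 0x11→b4/s0 L1-HIT; vc=[28]
#7 0x38→b14/s2 L1-HIT; vc=[28]
#8 0x49→b18/s2 MISS; vc=[28,14]
#9 0x13→b4/s0 L1-HIT; vc=[28,14]
#10 0x4a→b18/s2 L1-HIT; vc=[28,14]
#11 0x3b→b14/s2 VC-HIT; vc=[28,18]
#12 0x10→b4/s0 L1-HIT; vc=[28,18]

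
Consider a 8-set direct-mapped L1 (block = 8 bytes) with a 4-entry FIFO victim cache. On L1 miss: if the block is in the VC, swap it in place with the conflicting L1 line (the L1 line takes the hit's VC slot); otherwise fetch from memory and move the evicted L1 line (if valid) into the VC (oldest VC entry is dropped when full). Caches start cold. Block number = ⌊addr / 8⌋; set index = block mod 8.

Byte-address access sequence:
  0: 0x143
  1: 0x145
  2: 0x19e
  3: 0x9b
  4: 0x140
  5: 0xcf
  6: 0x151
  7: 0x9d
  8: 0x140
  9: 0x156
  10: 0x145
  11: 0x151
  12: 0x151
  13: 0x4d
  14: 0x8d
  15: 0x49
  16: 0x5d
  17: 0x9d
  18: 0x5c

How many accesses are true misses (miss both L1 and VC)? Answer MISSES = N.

#0 0x143→b40/s0 MISS; vc=[]
#1 0x145→b40/s0 L1-HIT; vc=[]
#2 0x19e→b51/s3 MISS; vc=[]
#3 0x9b→b19/s3 MISS; vc=[51]
#4 0x140→b40/s0 L1-HIT; vc=[51]
#5 0xcf→b25/s1 MISS; vc=[51]
#6 0x151→b42/s2 MISS; vc=[51]
#7 0x9d→b19/s3 L1-HIT; vc=[51]
#8 0x140→b40/s0 L1-HIT; vc=[51]
#9 0x156→b42/s2 L1-HIT; vc=[51]
#10 0x145→b40/s0 L1-HIT; vc=[51]
#11 0x151→b42/s2 L1-HIT; vc=[51]
#12 0x151→b42/s2 L1-HIT; vc=[51]
#13 0x4d→b9/s1 MISS; vc=[51,25]
#14 0x8d→b17/s1 MISS; vc=[51,25,9]
#15 0x49→b9/s1 VC-HIT; vc=[51,25,17]
#16 0x5d→b11/s3 MISS; vc=[51,25,17,19]
#17 0x9d→b19/s3 VC-HIT; vc=[51,25,17,11]
#18 0x5c→b11/s3 VC-HIT; vc=[51,25,17,19]

MISSES = 8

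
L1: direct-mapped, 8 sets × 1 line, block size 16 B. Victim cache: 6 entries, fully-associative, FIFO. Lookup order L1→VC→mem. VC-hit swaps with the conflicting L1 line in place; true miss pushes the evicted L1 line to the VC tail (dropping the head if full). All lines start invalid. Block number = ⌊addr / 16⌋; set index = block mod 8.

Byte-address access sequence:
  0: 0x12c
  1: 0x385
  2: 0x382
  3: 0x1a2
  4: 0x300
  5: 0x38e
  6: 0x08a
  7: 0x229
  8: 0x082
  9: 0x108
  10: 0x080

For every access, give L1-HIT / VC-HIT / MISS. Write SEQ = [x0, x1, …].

SEQ = [MISS, MISS, L1-HIT, MISS, MISS, VC-HIT, MISS, MISS, L1-HIT, MISS, VC-HIT]

#0 0x12c→b18/s2 MISS; vc=[]
#1 0x385→b56/s0 MISS; vc=[]
#2 0x382→b56/s0 L1-HIT; vc=[]
#3 0x1a2→b26/s2 MISS; vc=[18]
#4 0x300→b48/s0 MISS; vc=[18,56]
#5 0x38e→b56/s0 VC-HIT; vc=[18,48]
#6 0x8a→b8/s0 MISS; vc=[18,48,56]
#7 0x229→b34/s2 MISS; vc=[18,48,56,26]
#8 0x82→b8/s0 L1-HIT; vc=[18,48,56,26]
#9 0x108→b16/s0 MISS; vc=[18,48,56,26,8]
#10 0x80→b8/s0 VC-HIT; vc=[18,48,56,26,16]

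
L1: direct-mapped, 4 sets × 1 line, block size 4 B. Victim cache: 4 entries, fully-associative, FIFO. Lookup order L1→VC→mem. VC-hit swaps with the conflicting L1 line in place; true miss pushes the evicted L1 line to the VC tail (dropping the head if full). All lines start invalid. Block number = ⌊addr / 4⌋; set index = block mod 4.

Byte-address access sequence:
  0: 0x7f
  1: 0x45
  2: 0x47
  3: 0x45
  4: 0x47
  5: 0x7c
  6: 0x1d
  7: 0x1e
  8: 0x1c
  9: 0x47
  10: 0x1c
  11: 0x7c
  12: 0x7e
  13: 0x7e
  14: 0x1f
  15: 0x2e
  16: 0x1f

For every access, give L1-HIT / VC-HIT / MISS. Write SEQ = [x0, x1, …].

  [0] addr=0x7f blk=31 s=3: MISS | VC []
  [1] addr=0x45 blk=17 s=1: MISS | VC []
  [2] addr=0x47 blk=17 s=1: L1-HIT | VC []
  [3] addr=0x45 blk=17 s=1: L1-HIT | VC []
  [4] addr=0x47 blk=17 s=1: L1-HIT | VC []
  [5] addr=0x7c blk=31 s=3: L1-HIT | VC []
  [6] addr=0x1d blk=7 s=3: MISS | VC [31]
  [7] addr=0x1e blk=7 s=3: L1-HIT | VC [31]
  [8] addr=0x1c blk=7 s=3: L1-HIT | VC [31]
  [9] addr=0x47 blk=17 s=1: L1-HIT | VC [31]
  [10] addr=0x1c blk=7 s=3: L1-HIT | VC [31]
  [11] addr=0x7c blk=31 s=3: VC-HIT | VC [7]
  [12] addr=0x7e blk=31 s=3: L1-HIT | VC [7]
  [13] addr=0x7e blk=31 s=3: L1-HIT | VC [7]
  [14] addr=0x1f blk=7 s=3: VC-HIT | VC [31]
  [15] addr=0x2e blk=11 s=3: MISS | VC [31, 7]
  [16] addr=0x1f blk=7 s=3: VC-HIT | VC [31, 11]

SEQ = [MISS, MISS, L1-HIT, L1-HIT, L1-HIT, L1-HIT, MISS, L1-HIT, L1-HIT, L1-HIT, L1-HIT, VC-HIT, L1-HIT, L1-HIT, VC-HIT, MISS, VC-HIT]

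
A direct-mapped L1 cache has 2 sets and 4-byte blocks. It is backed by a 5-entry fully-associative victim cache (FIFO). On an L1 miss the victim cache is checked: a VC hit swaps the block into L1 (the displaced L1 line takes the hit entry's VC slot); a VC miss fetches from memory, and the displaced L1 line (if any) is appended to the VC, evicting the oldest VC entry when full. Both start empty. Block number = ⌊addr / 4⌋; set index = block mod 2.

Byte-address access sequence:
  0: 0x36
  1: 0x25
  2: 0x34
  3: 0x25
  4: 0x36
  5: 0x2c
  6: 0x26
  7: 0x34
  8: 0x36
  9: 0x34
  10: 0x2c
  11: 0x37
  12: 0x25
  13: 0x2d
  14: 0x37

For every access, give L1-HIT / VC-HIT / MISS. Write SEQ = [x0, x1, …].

SEQ = [MISS, MISS, VC-HIT, VC-HIT, VC-HIT, MISS, VC-HIT, VC-HIT, L1-HIT, L1-HIT, VC-HIT, VC-HIT, VC-HIT, VC-HIT, VC-HIT]

0: 0x36 (blk 13, set 1) → MISS  vc=[]
1: 0x25 (blk 9, set 1) → MISS  vc=[13]
2: 0x34 (blk 13, set 1) → VC-HIT  vc=[9]
3: 0x25 (blk 9, set 1) → VC-HIT  vc=[13]
4: 0x36 (blk 13, set 1) → VC-HIT  vc=[9]
5: 0x2c (blk 11, set 1) → MISS  vc=[9, 13]
6: 0x26 (blk 9, set 1) → VC-HIT  vc=[11, 13]
7: 0x34 (blk 13, set 1) → VC-HIT  vc=[11, 9]
8: 0x36 (blk 13, set 1) → L1-HIT  vc=[11, 9]
9: 0x34 (blk 13, set 1) → L1-HIT  vc=[11, 9]
10: 0x2c (blk 11, set 1) → VC-HIT  vc=[13, 9]
11: 0x37 (blk 13, set 1) → VC-HIT  vc=[11, 9]
12: 0x25 (blk 9, set 1) → VC-HIT  vc=[11, 13]
13: 0x2d (blk 11, set 1) → VC-HIT  vc=[9, 13]
14: 0x37 (blk 13, set 1) → VC-HIT  vc=[9, 11]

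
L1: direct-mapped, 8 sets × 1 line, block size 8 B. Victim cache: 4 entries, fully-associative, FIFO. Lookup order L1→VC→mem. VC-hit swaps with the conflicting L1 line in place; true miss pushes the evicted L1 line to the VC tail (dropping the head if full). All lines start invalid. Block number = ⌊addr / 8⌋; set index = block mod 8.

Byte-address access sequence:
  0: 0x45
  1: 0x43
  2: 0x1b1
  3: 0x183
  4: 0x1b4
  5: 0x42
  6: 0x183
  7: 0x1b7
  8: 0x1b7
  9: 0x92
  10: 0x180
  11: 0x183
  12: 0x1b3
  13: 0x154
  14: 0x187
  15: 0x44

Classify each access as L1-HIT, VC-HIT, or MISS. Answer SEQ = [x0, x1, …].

SEQ = [MISS, L1-HIT, MISS, MISS, L1-HIT, VC-HIT, VC-HIT, L1-HIT, L1-HIT, MISS, L1-HIT, L1-HIT, L1-HIT, MISS, L1-HIT, VC-HIT]

#0 0x45→b8/s0 MISS; vc=[]
#1 0x43→b8/s0 L1-HIT; vc=[]
#2 0x1b1→b54/s6 MISS; vc=[]
#3 0x183→b48/s0 MISS; vc=[8]
#4 0x1b4→b54/s6 L1-HIT; vc=[8]
#5 0x42→b8/s0 VC-HIT; vc=[48]
#6 0x183→b48/s0 VC-HIT; vc=[8]
#7 0x1b7→b54/s6 L1-HIT; vc=[8]
#8 0x1b7→b54/s6 L1-HIT; vc=[8]
#9 0x92→b18/s2 MISS; vc=[8]
#10 0x180→b48/s0 L1-HIT; vc=[8]
#11 0x183→b48/s0 L1-HIT; vc=[8]
#12 0x1b3→b54/s6 L1-HIT; vc=[8]
#13 0x154→b42/s2 MISS; vc=[8,18]
#14 0x187→b48/s0 L1-HIT; vc=[8,18]
#15 0x44→b8/s0 VC-HIT; vc=[48,18]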